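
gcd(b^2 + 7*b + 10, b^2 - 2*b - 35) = b + 5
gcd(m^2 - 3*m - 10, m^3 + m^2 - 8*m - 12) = m + 2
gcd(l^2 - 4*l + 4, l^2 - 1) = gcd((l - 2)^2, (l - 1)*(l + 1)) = 1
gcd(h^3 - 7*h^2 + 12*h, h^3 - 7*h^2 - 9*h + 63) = h - 3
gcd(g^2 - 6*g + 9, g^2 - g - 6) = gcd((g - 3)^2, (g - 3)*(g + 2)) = g - 3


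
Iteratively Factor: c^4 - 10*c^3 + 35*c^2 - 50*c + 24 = (c - 2)*(c^3 - 8*c^2 + 19*c - 12) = (c - 3)*(c - 2)*(c^2 - 5*c + 4) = (c - 4)*(c - 3)*(c - 2)*(c - 1)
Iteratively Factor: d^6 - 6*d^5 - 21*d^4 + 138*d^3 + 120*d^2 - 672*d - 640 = (d + 1)*(d^5 - 7*d^4 - 14*d^3 + 152*d^2 - 32*d - 640) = (d + 1)*(d + 2)*(d^4 - 9*d^3 + 4*d^2 + 144*d - 320) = (d - 4)*(d + 1)*(d + 2)*(d^3 - 5*d^2 - 16*d + 80) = (d - 4)^2*(d + 1)*(d + 2)*(d^2 - d - 20) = (d - 4)^2*(d + 1)*(d + 2)*(d + 4)*(d - 5)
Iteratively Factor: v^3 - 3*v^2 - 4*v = (v)*(v^2 - 3*v - 4) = v*(v - 4)*(v + 1)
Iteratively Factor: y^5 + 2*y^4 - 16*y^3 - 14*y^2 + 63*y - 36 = (y - 1)*(y^4 + 3*y^3 - 13*y^2 - 27*y + 36) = (y - 1)^2*(y^3 + 4*y^2 - 9*y - 36) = (y - 3)*(y - 1)^2*(y^2 + 7*y + 12) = (y - 3)*(y - 1)^2*(y + 4)*(y + 3)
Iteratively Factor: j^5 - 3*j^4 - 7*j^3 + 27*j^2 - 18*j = (j - 1)*(j^4 - 2*j^3 - 9*j^2 + 18*j) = (j - 1)*(j + 3)*(j^3 - 5*j^2 + 6*j) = (j - 3)*(j - 1)*(j + 3)*(j^2 - 2*j) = j*(j - 3)*(j - 1)*(j + 3)*(j - 2)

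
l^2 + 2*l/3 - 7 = (l - 7/3)*(l + 3)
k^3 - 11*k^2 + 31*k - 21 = (k - 7)*(k - 3)*(k - 1)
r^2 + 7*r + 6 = (r + 1)*(r + 6)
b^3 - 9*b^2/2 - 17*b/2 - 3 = (b - 6)*(b + 1/2)*(b + 1)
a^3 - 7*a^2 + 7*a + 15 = (a - 5)*(a - 3)*(a + 1)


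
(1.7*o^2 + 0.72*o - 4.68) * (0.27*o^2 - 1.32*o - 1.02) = 0.459*o^4 - 2.0496*o^3 - 3.948*o^2 + 5.4432*o + 4.7736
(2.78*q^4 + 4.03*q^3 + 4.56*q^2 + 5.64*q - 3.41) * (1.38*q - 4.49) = 3.8364*q^5 - 6.9208*q^4 - 11.8019*q^3 - 12.6912*q^2 - 30.0294*q + 15.3109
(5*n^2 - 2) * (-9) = 18 - 45*n^2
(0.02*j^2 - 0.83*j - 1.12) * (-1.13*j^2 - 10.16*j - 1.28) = -0.0226*j^4 + 0.7347*j^3 + 9.6728*j^2 + 12.4416*j + 1.4336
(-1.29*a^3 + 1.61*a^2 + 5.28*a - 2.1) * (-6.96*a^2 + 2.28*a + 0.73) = 8.9784*a^5 - 14.1468*a^4 - 34.0197*a^3 + 27.8297*a^2 - 0.933599999999999*a - 1.533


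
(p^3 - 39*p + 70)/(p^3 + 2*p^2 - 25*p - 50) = (p^2 + 5*p - 14)/(p^2 + 7*p + 10)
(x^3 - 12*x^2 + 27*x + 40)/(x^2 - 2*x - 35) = (-x^3 + 12*x^2 - 27*x - 40)/(-x^2 + 2*x + 35)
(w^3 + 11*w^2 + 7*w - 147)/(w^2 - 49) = (w^2 + 4*w - 21)/(w - 7)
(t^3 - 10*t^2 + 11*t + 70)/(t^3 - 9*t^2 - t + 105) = (t + 2)/(t + 3)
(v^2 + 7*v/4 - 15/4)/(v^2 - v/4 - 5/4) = (v + 3)/(v + 1)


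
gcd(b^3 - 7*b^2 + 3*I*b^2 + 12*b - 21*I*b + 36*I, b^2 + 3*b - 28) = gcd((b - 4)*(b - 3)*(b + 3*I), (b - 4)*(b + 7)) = b - 4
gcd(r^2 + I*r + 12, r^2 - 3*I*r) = r - 3*I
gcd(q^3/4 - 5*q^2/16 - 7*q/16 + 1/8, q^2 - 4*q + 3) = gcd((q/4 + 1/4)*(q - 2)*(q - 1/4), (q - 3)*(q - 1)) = 1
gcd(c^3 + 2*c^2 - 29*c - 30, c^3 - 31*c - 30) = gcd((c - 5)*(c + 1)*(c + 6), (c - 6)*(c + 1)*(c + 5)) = c + 1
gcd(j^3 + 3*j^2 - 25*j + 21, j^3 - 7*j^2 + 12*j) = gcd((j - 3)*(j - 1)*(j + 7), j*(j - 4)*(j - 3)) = j - 3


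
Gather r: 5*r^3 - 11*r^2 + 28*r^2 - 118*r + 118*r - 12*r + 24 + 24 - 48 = 5*r^3 + 17*r^2 - 12*r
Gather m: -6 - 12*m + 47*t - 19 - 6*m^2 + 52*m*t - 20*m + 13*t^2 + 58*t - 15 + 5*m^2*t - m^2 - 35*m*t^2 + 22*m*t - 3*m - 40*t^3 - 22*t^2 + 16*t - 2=m^2*(5*t - 7) + m*(-35*t^2 + 74*t - 35) - 40*t^3 - 9*t^2 + 121*t - 42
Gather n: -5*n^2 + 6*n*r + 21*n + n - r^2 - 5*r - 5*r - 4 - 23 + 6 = -5*n^2 + n*(6*r + 22) - r^2 - 10*r - 21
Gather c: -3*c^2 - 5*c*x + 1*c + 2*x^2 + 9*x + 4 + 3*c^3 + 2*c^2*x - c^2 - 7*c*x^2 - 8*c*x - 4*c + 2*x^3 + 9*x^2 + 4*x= 3*c^3 + c^2*(2*x - 4) + c*(-7*x^2 - 13*x - 3) + 2*x^3 + 11*x^2 + 13*x + 4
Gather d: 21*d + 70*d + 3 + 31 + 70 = 91*d + 104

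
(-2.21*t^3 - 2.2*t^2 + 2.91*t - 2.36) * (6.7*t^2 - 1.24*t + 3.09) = -14.807*t^5 - 11.9996*t^4 + 15.3961*t^3 - 26.2184*t^2 + 11.9183*t - 7.2924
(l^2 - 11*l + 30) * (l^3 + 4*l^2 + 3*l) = l^5 - 7*l^4 - 11*l^3 + 87*l^2 + 90*l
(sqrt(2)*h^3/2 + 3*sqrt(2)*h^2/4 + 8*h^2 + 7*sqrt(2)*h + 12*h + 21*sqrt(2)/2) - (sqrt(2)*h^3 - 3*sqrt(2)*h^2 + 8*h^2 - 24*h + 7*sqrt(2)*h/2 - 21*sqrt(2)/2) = -sqrt(2)*h^3/2 + 15*sqrt(2)*h^2/4 + 7*sqrt(2)*h/2 + 36*h + 21*sqrt(2)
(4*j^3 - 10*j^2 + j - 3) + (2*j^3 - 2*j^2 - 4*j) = 6*j^3 - 12*j^2 - 3*j - 3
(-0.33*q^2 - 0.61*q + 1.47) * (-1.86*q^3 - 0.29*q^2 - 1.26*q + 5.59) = 0.6138*q^5 + 1.2303*q^4 - 2.1415*q^3 - 1.5024*q^2 - 5.2621*q + 8.2173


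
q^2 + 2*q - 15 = (q - 3)*(q + 5)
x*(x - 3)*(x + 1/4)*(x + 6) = x^4 + 13*x^3/4 - 69*x^2/4 - 9*x/2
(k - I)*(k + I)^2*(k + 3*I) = k^4 + 4*I*k^3 - 2*k^2 + 4*I*k - 3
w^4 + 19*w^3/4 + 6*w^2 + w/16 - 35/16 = (w - 1/2)*(w + 1)*(w + 7/4)*(w + 5/2)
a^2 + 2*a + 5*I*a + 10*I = (a + 2)*(a + 5*I)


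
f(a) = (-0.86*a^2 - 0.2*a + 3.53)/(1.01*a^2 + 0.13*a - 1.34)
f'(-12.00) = 0.00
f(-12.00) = -0.83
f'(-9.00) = 0.01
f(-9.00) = -0.81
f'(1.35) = -14.30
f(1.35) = 2.50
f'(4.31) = -0.06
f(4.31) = -0.74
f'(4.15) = -0.07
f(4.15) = -0.73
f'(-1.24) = 2212.73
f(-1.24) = 47.43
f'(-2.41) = 0.67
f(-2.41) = -0.23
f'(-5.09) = 0.05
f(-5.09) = -0.73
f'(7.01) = -0.01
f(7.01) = -0.82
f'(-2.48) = 0.60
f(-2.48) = -0.28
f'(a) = (-2.02*a - 0.13)*(-0.86*a^2 - 0.2*a + 3.53)/(1.01*a^2 + 0.13*a - 1.34)^2 + (-1.72*a - 0.2)/(1.01*a^2 + 0.13*a - 1.34)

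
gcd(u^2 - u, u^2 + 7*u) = u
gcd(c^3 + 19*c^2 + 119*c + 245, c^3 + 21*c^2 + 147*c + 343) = c^2 + 14*c + 49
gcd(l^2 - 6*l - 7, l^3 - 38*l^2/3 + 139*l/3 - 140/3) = l - 7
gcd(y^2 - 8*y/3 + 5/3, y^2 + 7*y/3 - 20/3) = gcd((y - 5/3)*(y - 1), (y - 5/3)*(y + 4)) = y - 5/3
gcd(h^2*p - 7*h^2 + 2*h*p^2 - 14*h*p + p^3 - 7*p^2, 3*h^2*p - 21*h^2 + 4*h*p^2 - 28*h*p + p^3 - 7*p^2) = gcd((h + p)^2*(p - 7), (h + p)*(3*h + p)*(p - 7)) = h*p - 7*h + p^2 - 7*p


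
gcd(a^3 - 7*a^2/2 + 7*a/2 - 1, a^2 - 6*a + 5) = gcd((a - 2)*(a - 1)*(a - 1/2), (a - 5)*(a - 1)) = a - 1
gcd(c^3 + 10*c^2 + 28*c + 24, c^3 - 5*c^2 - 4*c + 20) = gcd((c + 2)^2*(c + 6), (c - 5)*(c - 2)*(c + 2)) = c + 2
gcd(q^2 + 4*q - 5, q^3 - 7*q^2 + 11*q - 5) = q - 1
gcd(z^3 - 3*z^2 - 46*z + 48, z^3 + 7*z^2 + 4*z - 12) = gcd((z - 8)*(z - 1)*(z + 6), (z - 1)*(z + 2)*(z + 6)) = z^2 + 5*z - 6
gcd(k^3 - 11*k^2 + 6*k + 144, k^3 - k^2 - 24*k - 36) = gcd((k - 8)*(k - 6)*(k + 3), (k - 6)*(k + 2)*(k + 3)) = k^2 - 3*k - 18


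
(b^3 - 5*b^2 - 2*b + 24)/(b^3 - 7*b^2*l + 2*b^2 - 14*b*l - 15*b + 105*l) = (b^2 - 2*b - 8)/(b^2 - 7*b*l + 5*b - 35*l)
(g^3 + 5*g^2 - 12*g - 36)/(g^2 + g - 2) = (g^2 + 3*g - 18)/(g - 1)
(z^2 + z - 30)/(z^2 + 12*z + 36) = (z - 5)/(z + 6)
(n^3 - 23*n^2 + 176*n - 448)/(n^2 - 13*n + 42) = (n^2 - 16*n + 64)/(n - 6)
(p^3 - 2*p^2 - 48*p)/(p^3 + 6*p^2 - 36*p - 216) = p*(p - 8)/(p^2 - 36)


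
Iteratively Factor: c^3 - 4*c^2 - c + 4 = (c - 1)*(c^2 - 3*c - 4) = (c - 1)*(c + 1)*(c - 4)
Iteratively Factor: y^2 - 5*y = (y - 5)*(y)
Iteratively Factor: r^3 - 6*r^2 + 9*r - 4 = (r - 1)*(r^2 - 5*r + 4) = (r - 1)^2*(r - 4)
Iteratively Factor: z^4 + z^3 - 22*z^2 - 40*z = (z + 2)*(z^3 - z^2 - 20*z) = (z - 5)*(z + 2)*(z^2 + 4*z) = (z - 5)*(z + 2)*(z + 4)*(z)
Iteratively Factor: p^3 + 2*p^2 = (p + 2)*(p^2) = p*(p + 2)*(p)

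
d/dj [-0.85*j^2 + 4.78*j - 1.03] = 4.78 - 1.7*j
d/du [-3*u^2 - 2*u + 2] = -6*u - 2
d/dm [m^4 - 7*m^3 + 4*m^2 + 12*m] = 4*m^3 - 21*m^2 + 8*m + 12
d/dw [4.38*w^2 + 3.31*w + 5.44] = 8.76*w + 3.31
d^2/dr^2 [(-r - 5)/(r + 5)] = 0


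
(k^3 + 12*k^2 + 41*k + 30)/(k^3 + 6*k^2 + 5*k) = (k + 6)/k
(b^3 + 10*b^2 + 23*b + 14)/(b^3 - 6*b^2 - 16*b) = (b^2 + 8*b + 7)/(b*(b - 8))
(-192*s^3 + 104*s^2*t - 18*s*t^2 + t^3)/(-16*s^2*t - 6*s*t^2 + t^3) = (24*s^2 - 10*s*t + t^2)/(t*(2*s + t))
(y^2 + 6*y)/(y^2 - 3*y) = (y + 6)/(y - 3)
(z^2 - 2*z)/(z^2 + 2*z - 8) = z/(z + 4)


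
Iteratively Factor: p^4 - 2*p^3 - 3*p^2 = (p)*(p^3 - 2*p^2 - 3*p) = p^2*(p^2 - 2*p - 3) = p^2*(p - 3)*(p + 1)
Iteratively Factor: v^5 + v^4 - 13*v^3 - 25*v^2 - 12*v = (v - 4)*(v^4 + 5*v^3 + 7*v^2 + 3*v) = (v - 4)*(v + 1)*(v^3 + 4*v^2 + 3*v) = (v - 4)*(v + 1)*(v + 3)*(v^2 + v) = (v - 4)*(v + 1)^2*(v + 3)*(v)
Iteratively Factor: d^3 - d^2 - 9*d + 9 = (d - 3)*(d^2 + 2*d - 3) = (d - 3)*(d - 1)*(d + 3)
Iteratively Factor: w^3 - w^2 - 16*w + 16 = (w - 4)*(w^2 + 3*w - 4) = (w - 4)*(w - 1)*(w + 4)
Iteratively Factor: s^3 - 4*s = (s - 2)*(s^2 + 2*s) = s*(s - 2)*(s + 2)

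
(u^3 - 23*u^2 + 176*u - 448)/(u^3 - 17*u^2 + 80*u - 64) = (u - 7)/(u - 1)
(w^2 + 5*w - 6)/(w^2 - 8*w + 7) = (w + 6)/(w - 7)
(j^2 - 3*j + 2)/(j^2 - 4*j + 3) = (j - 2)/(j - 3)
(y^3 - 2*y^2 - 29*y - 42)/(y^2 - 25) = (y^3 - 2*y^2 - 29*y - 42)/(y^2 - 25)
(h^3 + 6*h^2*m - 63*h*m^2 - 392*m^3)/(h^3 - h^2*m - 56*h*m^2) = (h + 7*m)/h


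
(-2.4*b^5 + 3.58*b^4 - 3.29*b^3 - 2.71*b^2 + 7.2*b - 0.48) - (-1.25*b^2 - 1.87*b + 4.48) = -2.4*b^5 + 3.58*b^4 - 3.29*b^3 - 1.46*b^2 + 9.07*b - 4.96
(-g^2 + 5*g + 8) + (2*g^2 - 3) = g^2 + 5*g + 5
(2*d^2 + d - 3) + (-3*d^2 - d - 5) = -d^2 - 8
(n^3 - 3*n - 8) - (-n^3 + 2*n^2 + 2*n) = 2*n^3 - 2*n^2 - 5*n - 8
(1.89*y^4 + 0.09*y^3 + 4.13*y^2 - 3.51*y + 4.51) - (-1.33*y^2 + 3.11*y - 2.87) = 1.89*y^4 + 0.09*y^3 + 5.46*y^2 - 6.62*y + 7.38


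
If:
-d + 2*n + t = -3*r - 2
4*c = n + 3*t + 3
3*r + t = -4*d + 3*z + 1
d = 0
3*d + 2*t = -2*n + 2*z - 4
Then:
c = 3*z/2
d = 0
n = -3*z/2 - 3/2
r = z/6 + 1/2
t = 5*z/2 - 1/2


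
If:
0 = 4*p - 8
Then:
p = 2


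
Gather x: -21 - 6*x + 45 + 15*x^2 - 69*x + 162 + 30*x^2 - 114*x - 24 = 45*x^2 - 189*x + 162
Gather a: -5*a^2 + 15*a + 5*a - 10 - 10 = -5*a^2 + 20*a - 20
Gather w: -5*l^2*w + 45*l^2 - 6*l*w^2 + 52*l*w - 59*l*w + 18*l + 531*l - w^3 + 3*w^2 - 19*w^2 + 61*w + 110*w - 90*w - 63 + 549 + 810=45*l^2 + 549*l - w^3 + w^2*(-6*l - 16) + w*(-5*l^2 - 7*l + 81) + 1296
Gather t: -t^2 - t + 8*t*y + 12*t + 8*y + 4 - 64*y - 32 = -t^2 + t*(8*y + 11) - 56*y - 28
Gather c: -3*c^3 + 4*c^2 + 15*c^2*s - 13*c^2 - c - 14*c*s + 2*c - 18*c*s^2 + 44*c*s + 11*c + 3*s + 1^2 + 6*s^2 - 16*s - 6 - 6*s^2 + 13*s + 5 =-3*c^3 + c^2*(15*s - 9) + c*(-18*s^2 + 30*s + 12)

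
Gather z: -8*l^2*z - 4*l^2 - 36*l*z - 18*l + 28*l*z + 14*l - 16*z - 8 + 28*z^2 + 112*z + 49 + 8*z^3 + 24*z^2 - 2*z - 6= -4*l^2 - 4*l + 8*z^3 + 52*z^2 + z*(-8*l^2 - 8*l + 94) + 35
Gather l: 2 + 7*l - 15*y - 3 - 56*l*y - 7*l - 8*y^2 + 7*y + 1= -56*l*y - 8*y^2 - 8*y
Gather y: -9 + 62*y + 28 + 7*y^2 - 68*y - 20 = 7*y^2 - 6*y - 1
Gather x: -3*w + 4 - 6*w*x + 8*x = -3*w + x*(8 - 6*w) + 4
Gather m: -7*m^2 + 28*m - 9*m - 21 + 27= -7*m^2 + 19*m + 6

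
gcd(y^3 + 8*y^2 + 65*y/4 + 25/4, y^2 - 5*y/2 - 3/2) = y + 1/2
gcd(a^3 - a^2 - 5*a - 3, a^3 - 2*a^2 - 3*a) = a^2 - 2*a - 3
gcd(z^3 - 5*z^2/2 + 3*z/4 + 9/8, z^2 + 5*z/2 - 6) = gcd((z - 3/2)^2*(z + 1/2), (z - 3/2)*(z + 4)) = z - 3/2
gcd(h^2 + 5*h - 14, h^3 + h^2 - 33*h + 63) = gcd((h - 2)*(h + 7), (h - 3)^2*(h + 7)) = h + 7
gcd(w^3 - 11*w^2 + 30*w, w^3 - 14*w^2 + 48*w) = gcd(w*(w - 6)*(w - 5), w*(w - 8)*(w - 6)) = w^2 - 6*w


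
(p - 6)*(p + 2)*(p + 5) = p^3 + p^2 - 32*p - 60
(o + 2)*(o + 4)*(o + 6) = o^3 + 12*o^2 + 44*o + 48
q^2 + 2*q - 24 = (q - 4)*(q + 6)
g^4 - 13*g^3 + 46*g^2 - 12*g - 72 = (g - 6)^2*(g - 2)*(g + 1)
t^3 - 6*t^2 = t^2*(t - 6)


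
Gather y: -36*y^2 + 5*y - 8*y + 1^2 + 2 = -36*y^2 - 3*y + 3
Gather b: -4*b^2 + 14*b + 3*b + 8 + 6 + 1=-4*b^2 + 17*b + 15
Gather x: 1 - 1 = 0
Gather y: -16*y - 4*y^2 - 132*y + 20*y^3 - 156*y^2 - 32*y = 20*y^3 - 160*y^2 - 180*y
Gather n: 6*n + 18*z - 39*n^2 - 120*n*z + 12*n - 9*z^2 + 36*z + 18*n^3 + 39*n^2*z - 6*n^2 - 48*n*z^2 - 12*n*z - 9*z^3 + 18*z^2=18*n^3 + n^2*(39*z - 45) + n*(-48*z^2 - 132*z + 18) - 9*z^3 + 9*z^2 + 54*z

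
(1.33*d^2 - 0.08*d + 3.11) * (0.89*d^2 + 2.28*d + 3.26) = 1.1837*d^4 + 2.9612*d^3 + 6.9213*d^2 + 6.83*d + 10.1386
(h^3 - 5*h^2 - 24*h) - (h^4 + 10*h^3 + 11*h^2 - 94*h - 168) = -h^4 - 9*h^3 - 16*h^2 + 70*h + 168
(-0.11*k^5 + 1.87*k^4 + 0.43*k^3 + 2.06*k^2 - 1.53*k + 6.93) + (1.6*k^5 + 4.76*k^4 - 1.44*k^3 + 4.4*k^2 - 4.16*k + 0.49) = 1.49*k^5 + 6.63*k^4 - 1.01*k^3 + 6.46*k^2 - 5.69*k + 7.42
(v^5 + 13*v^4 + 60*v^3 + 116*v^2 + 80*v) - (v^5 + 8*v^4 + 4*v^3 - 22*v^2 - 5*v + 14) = 5*v^4 + 56*v^3 + 138*v^2 + 85*v - 14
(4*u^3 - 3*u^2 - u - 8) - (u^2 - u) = 4*u^3 - 4*u^2 - 8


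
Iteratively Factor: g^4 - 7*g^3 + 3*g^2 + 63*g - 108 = (g + 3)*(g^3 - 10*g^2 + 33*g - 36) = (g - 4)*(g + 3)*(g^2 - 6*g + 9) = (g - 4)*(g - 3)*(g + 3)*(g - 3)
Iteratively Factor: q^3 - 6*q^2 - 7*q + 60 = (q + 3)*(q^2 - 9*q + 20) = (q - 4)*(q + 3)*(q - 5)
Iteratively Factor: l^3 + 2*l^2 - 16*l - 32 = (l + 4)*(l^2 - 2*l - 8) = (l + 2)*(l + 4)*(l - 4)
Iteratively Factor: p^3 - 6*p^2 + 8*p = (p - 4)*(p^2 - 2*p) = p*(p - 4)*(p - 2)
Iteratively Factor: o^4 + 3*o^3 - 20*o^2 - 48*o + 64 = (o + 4)*(o^3 - o^2 - 16*o + 16) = (o - 1)*(o + 4)*(o^2 - 16) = (o - 4)*(o - 1)*(o + 4)*(o + 4)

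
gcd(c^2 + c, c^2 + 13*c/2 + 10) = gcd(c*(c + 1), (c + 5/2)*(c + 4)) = 1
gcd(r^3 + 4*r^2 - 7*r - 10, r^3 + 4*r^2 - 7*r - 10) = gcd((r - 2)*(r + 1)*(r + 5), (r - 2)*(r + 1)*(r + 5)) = r^3 + 4*r^2 - 7*r - 10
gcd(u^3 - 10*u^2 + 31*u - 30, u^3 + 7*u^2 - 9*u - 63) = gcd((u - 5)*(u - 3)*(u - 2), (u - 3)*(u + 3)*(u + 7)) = u - 3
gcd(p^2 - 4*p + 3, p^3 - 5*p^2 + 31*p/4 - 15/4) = p - 1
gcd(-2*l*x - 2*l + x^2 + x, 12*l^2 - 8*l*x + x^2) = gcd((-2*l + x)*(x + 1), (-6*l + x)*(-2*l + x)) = -2*l + x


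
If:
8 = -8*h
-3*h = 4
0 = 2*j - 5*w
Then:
No Solution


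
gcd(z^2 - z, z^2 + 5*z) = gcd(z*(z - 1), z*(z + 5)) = z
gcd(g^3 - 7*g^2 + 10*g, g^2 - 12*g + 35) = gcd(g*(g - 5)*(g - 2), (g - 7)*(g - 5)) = g - 5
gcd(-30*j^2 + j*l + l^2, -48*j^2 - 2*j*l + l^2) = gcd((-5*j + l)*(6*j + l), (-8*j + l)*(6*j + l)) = 6*j + l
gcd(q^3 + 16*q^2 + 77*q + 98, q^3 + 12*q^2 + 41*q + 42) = q^2 + 9*q + 14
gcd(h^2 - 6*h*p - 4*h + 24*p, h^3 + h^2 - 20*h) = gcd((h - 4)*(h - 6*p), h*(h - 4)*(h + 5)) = h - 4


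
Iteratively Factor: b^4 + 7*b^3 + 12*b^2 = (b)*(b^3 + 7*b^2 + 12*b) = b^2*(b^2 + 7*b + 12) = b^2*(b + 4)*(b + 3)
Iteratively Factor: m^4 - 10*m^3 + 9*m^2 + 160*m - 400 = (m - 5)*(m^3 - 5*m^2 - 16*m + 80) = (m - 5)*(m + 4)*(m^2 - 9*m + 20) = (m - 5)^2*(m + 4)*(m - 4)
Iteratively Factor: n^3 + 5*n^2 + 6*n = (n + 3)*(n^2 + 2*n) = n*(n + 3)*(n + 2)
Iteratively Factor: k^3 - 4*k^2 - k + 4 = (k - 1)*(k^2 - 3*k - 4) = (k - 1)*(k + 1)*(k - 4)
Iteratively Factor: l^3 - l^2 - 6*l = (l - 3)*(l^2 + 2*l) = (l - 3)*(l + 2)*(l)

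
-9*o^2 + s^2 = (-3*o + s)*(3*o + s)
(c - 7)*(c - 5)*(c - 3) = c^3 - 15*c^2 + 71*c - 105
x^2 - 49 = (x - 7)*(x + 7)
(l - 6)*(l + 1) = l^2 - 5*l - 6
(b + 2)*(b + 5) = b^2 + 7*b + 10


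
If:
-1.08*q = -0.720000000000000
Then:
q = 0.67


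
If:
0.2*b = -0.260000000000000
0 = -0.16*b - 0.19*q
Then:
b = -1.30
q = 1.09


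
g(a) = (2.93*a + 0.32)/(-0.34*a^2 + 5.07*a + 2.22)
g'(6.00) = 0.10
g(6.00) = 0.88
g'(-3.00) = 0.05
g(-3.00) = 0.53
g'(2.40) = 0.07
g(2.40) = 0.59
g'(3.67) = 0.07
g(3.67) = 0.68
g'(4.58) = 0.08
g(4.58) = 0.75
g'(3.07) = 0.07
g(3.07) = 0.64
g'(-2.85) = 0.05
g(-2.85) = 0.54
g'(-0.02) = 1.09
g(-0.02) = 0.12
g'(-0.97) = 0.62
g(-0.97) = 0.84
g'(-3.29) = 0.05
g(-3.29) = 0.51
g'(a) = (0.68*a - 5.07)*(2.93*a + 0.32)/(-0.34*a^2 + 5.07*a + 2.22)^2 + 2.93/(-0.34*a^2 + 5.07*a + 2.22)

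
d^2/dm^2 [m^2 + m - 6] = 2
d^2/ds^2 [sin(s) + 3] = -sin(s)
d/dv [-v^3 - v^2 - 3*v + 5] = -3*v^2 - 2*v - 3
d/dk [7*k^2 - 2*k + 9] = 14*k - 2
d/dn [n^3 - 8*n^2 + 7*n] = 3*n^2 - 16*n + 7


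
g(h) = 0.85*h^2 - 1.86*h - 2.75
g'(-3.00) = -6.96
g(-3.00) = 10.48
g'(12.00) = 18.54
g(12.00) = 97.33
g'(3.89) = 4.75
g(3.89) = 2.88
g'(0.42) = -1.15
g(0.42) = -3.38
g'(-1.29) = -4.05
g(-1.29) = 1.06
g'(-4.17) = -8.95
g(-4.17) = 19.79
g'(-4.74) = -9.92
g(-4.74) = 25.16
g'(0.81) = -0.48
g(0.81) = -3.70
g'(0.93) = -0.28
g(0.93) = -3.74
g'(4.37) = 5.57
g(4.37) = 5.35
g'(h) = 1.7*h - 1.86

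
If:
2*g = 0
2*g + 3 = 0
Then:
No Solution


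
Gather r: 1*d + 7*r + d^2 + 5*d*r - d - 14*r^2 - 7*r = d^2 + 5*d*r - 14*r^2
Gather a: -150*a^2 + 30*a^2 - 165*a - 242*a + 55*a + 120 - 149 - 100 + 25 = -120*a^2 - 352*a - 104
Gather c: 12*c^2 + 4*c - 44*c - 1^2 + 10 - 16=12*c^2 - 40*c - 7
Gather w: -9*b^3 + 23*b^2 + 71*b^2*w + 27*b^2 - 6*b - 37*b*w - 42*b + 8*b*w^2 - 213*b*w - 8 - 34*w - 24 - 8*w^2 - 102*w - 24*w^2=-9*b^3 + 50*b^2 - 48*b + w^2*(8*b - 32) + w*(71*b^2 - 250*b - 136) - 32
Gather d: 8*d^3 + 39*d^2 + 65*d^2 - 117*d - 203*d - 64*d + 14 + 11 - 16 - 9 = 8*d^3 + 104*d^2 - 384*d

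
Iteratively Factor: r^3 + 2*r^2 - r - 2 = (r + 2)*(r^2 - 1) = (r - 1)*(r + 2)*(r + 1)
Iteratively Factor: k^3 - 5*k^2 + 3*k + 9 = (k - 3)*(k^2 - 2*k - 3) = (k - 3)^2*(k + 1)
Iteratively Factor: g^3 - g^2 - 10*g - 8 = (g + 1)*(g^2 - 2*g - 8) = (g + 1)*(g + 2)*(g - 4)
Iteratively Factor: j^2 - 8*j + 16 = (j - 4)*(j - 4)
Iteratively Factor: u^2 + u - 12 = (u - 3)*(u + 4)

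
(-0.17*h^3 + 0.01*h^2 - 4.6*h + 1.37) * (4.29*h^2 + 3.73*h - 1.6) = -0.7293*h^5 - 0.5912*h^4 - 19.4247*h^3 - 11.2967*h^2 + 12.4701*h - 2.192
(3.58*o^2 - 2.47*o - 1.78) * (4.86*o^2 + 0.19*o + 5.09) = 17.3988*o^4 - 11.324*o^3 + 9.1021*o^2 - 12.9105*o - 9.0602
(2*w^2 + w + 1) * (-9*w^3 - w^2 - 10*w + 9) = -18*w^5 - 11*w^4 - 30*w^3 + 7*w^2 - w + 9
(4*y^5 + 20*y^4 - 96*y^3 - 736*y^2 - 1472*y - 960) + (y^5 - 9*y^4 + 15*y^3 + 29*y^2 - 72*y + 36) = 5*y^5 + 11*y^4 - 81*y^3 - 707*y^2 - 1544*y - 924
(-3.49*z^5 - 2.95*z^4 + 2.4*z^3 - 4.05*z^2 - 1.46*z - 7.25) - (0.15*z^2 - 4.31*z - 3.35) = -3.49*z^5 - 2.95*z^4 + 2.4*z^3 - 4.2*z^2 + 2.85*z - 3.9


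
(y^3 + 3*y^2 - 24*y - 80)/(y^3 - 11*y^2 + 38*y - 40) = (y^2 + 8*y + 16)/(y^2 - 6*y + 8)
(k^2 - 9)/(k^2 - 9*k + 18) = (k + 3)/(k - 6)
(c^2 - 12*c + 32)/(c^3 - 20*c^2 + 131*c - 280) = (c - 4)/(c^2 - 12*c + 35)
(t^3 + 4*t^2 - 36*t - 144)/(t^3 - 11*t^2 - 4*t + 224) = (t^2 - 36)/(t^2 - 15*t + 56)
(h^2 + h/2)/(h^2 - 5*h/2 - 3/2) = h/(h - 3)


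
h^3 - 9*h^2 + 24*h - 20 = (h - 5)*(h - 2)^2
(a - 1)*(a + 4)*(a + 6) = a^3 + 9*a^2 + 14*a - 24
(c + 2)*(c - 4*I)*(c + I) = c^3 + 2*c^2 - 3*I*c^2 + 4*c - 6*I*c + 8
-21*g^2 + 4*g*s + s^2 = (-3*g + s)*(7*g + s)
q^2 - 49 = (q - 7)*(q + 7)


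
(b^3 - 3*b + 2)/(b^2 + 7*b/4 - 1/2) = 4*(b^2 - 2*b + 1)/(4*b - 1)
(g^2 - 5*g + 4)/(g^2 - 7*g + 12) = (g - 1)/(g - 3)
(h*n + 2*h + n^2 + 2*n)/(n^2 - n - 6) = (h + n)/(n - 3)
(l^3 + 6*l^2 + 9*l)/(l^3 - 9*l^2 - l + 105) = l*(l + 3)/(l^2 - 12*l + 35)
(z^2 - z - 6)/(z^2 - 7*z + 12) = (z + 2)/(z - 4)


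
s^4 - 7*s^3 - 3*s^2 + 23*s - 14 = (s - 7)*(s - 1)^2*(s + 2)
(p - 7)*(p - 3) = p^2 - 10*p + 21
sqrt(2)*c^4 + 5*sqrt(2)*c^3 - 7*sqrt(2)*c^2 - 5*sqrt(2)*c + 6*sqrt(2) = (c - 1)^2*(c + 6)*(sqrt(2)*c + sqrt(2))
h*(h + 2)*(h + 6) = h^3 + 8*h^2 + 12*h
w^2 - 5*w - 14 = (w - 7)*(w + 2)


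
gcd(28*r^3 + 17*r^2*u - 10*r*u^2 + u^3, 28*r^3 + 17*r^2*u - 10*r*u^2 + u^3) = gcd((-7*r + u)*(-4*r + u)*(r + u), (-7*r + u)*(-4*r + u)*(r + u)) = 28*r^3 + 17*r^2*u - 10*r*u^2 + u^3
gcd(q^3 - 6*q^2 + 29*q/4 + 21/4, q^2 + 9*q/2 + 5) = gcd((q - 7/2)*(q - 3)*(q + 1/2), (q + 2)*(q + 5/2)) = 1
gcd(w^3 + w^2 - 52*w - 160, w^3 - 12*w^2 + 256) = w^2 - 4*w - 32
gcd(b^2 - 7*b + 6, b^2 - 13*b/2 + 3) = b - 6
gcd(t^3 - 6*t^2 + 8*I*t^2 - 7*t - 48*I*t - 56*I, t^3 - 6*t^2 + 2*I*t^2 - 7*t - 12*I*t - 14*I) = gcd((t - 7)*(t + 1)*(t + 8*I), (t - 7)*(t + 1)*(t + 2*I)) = t^2 - 6*t - 7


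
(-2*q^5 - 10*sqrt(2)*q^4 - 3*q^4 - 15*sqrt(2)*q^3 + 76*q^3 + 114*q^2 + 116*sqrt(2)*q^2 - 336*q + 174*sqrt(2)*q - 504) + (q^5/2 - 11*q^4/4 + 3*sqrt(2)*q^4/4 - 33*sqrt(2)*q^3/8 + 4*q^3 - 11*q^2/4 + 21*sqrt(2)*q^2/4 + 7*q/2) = -3*q^5/2 - 37*sqrt(2)*q^4/4 - 23*q^4/4 - 153*sqrt(2)*q^3/8 + 80*q^3 + 445*q^2/4 + 485*sqrt(2)*q^2/4 - 665*q/2 + 174*sqrt(2)*q - 504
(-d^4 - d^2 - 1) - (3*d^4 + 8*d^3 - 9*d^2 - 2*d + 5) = -4*d^4 - 8*d^3 + 8*d^2 + 2*d - 6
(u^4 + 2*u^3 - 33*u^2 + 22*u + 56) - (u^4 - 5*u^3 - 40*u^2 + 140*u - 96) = 7*u^3 + 7*u^2 - 118*u + 152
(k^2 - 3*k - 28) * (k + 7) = k^3 + 4*k^2 - 49*k - 196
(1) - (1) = 0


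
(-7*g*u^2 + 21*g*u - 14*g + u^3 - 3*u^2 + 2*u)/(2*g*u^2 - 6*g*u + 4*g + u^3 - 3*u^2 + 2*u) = (-7*g + u)/(2*g + u)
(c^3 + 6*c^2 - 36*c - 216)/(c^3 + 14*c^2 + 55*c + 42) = (c^2 - 36)/(c^2 + 8*c + 7)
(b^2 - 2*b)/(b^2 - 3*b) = (b - 2)/(b - 3)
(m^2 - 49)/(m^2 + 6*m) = (m^2 - 49)/(m*(m + 6))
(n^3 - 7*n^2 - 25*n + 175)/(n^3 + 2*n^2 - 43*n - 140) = (n - 5)/(n + 4)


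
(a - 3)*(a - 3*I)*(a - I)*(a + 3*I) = a^4 - 3*a^3 - I*a^3 + 9*a^2 + 3*I*a^2 - 27*a - 9*I*a + 27*I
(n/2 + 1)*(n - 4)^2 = n^3/2 - 3*n^2 + 16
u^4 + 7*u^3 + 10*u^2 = u^2*(u + 2)*(u + 5)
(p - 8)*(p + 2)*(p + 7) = p^3 + p^2 - 58*p - 112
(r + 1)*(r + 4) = r^2 + 5*r + 4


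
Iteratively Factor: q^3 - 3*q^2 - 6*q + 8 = (q + 2)*(q^2 - 5*q + 4) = (q - 4)*(q + 2)*(q - 1)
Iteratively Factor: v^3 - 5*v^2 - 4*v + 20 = (v - 5)*(v^2 - 4) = (v - 5)*(v + 2)*(v - 2)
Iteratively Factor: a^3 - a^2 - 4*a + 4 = (a + 2)*(a^2 - 3*a + 2) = (a - 2)*(a + 2)*(a - 1)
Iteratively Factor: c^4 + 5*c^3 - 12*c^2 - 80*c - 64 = (c + 4)*(c^3 + c^2 - 16*c - 16) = (c + 1)*(c + 4)*(c^2 - 16) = (c + 1)*(c + 4)^2*(c - 4)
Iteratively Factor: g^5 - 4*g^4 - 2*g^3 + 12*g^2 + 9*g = (g - 3)*(g^4 - g^3 - 5*g^2 - 3*g) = (g - 3)*(g + 1)*(g^3 - 2*g^2 - 3*g) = (g - 3)*(g + 1)^2*(g^2 - 3*g) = (g - 3)^2*(g + 1)^2*(g)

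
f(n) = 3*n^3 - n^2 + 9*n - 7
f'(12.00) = 1281.00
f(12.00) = 5141.00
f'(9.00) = 720.00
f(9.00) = 2180.00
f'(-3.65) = 136.20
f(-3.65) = -199.05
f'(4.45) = 178.32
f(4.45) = 277.61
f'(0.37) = 9.49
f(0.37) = -3.65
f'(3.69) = 124.16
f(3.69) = 163.32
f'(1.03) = 16.49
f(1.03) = 4.49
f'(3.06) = 87.15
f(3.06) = 97.13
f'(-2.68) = 79.00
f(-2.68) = -96.05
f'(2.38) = 55.22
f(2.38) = 49.20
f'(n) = 9*n^2 - 2*n + 9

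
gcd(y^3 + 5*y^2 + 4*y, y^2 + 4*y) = y^2 + 4*y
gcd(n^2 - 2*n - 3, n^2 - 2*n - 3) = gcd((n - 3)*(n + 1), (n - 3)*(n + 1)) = n^2 - 2*n - 3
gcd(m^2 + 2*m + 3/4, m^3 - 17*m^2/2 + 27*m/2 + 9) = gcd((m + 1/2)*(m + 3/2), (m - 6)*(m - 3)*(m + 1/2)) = m + 1/2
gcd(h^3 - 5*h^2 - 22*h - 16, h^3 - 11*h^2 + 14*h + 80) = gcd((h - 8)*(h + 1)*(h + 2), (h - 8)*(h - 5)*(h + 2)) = h^2 - 6*h - 16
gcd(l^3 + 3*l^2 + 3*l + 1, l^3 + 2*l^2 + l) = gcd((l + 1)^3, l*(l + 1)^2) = l^2 + 2*l + 1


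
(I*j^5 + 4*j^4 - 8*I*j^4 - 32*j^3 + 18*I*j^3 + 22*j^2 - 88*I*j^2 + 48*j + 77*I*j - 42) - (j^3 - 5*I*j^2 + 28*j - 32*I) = I*j^5 + 4*j^4 - 8*I*j^4 - 33*j^3 + 18*I*j^3 + 22*j^2 - 83*I*j^2 + 20*j + 77*I*j - 42 + 32*I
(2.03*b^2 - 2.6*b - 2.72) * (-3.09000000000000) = -6.2727*b^2 + 8.034*b + 8.4048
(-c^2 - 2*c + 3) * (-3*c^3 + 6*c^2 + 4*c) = 3*c^5 - 25*c^3 + 10*c^2 + 12*c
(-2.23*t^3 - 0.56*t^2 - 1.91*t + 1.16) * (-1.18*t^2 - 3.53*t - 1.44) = 2.6314*t^5 + 8.5327*t^4 + 7.4418*t^3 + 6.1799*t^2 - 1.3444*t - 1.6704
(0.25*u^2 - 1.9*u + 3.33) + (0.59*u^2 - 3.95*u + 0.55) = 0.84*u^2 - 5.85*u + 3.88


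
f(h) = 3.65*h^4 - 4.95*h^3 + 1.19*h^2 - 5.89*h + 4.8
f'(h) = 14.6*h^3 - 14.85*h^2 + 2.38*h - 5.89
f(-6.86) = 9782.52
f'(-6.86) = -5434.35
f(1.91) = 11.98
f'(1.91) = 46.21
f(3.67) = 416.68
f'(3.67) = 524.52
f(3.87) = 531.65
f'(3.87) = 627.14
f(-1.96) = 112.05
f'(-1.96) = -177.53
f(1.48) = 0.15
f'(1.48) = 12.44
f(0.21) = 3.58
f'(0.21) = -5.91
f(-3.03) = 478.93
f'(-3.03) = -555.58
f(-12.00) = 84486.84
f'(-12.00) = -27401.65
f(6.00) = 3673.50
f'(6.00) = 2627.39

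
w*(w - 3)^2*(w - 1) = w^4 - 7*w^3 + 15*w^2 - 9*w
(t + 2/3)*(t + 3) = t^2 + 11*t/3 + 2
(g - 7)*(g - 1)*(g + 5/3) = g^3 - 19*g^2/3 - 19*g/3 + 35/3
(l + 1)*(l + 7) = l^2 + 8*l + 7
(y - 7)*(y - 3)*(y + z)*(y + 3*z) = y^4 + 4*y^3*z - 10*y^3 + 3*y^2*z^2 - 40*y^2*z + 21*y^2 - 30*y*z^2 + 84*y*z + 63*z^2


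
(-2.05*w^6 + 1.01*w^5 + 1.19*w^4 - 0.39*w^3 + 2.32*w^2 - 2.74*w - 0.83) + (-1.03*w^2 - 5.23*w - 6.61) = -2.05*w^6 + 1.01*w^5 + 1.19*w^4 - 0.39*w^3 + 1.29*w^2 - 7.97*w - 7.44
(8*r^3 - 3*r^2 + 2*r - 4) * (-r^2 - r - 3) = -8*r^5 - 5*r^4 - 23*r^3 + 11*r^2 - 2*r + 12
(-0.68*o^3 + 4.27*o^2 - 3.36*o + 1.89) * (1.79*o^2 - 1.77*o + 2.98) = -1.2172*o^5 + 8.8469*o^4 - 15.5987*o^3 + 22.0549*o^2 - 13.3581*o + 5.6322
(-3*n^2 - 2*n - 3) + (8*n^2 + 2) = 5*n^2 - 2*n - 1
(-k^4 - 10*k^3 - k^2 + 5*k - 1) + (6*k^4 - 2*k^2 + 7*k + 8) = 5*k^4 - 10*k^3 - 3*k^2 + 12*k + 7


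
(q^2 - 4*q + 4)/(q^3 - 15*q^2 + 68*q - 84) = (q - 2)/(q^2 - 13*q + 42)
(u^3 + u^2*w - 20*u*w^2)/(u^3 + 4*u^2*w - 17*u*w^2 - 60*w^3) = u/(u + 3*w)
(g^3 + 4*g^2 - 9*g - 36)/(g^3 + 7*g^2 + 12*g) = (g - 3)/g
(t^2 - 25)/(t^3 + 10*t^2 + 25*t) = (t - 5)/(t*(t + 5))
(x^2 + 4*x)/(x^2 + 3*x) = (x + 4)/(x + 3)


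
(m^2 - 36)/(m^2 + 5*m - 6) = (m - 6)/(m - 1)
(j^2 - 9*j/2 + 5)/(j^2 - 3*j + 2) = (j - 5/2)/(j - 1)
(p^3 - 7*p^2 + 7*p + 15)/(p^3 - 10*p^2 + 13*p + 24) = (p - 5)/(p - 8)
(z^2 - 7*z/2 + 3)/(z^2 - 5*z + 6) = (z - 3/2)/(z - 3)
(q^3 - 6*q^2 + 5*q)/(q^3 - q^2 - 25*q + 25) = q/(q + 5)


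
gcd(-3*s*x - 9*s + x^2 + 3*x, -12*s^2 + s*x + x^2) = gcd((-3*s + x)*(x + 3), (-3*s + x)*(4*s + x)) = -3*s + x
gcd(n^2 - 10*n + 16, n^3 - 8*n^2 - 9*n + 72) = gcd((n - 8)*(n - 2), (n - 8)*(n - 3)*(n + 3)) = n - 8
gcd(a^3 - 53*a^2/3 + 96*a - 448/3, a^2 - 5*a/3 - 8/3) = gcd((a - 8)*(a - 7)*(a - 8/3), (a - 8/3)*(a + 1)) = a - 8/3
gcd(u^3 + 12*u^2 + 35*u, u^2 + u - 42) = u + 7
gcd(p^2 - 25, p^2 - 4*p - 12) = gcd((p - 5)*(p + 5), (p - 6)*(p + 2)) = 1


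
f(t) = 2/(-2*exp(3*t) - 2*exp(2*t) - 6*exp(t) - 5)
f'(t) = 2*(6*exp(3*t) + 4*exp(2*t) + 6*exp(t))/(-2*exp(3*t) - 2*exp(2*t) - 6*exp(t) - 5)^2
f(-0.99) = -0.26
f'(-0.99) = 0.11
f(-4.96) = -0.40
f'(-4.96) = 0.00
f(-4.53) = -0.39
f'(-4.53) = 0.01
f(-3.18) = -0.38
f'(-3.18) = 0.02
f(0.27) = -0.10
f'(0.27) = 0.13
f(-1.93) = -0.34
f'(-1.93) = 0.06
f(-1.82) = -0.33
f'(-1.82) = 0.06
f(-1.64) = -0.32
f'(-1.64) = 0.07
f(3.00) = 0.00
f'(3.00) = 0.00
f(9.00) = 0.00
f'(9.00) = 0.00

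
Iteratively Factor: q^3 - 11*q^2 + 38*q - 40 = (q - 5)*(q^2 - 6*q + 8) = (q - 5)*(q - 2)*(q - 4)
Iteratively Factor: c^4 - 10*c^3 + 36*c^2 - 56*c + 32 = (c - 2)*(c^3 - 8*c^2 + 20*c - 16) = (c - 2)^2*(c^2 - 6*c + 8) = (c - 2)^3*(c - 4)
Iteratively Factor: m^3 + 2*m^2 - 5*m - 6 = (m - 2)*(m^2 + 4*m + 3) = (m - 2)*(m + 1)*(m + 3)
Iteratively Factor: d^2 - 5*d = (d)*(d - 5)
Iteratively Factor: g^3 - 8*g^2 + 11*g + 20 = (g - 5)*(g^2 - 3*g - 4) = (g - 5)*(g + 1)*(g - 4)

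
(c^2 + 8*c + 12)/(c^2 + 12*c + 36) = (c + 2)/(c + 6)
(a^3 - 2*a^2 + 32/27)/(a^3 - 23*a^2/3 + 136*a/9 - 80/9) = (a + 2/3)/(a - 5)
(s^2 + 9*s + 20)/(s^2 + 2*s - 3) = (s^2 + 9*s + 20)/(s^2 + 2*s - 3)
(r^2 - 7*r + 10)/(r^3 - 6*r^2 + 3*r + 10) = 1/(r + 1)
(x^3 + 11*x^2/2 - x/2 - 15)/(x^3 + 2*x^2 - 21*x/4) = 2*(x^2 + 7*x + 10)/(x*(2*x + 7))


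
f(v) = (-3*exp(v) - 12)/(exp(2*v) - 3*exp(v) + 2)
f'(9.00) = 0.00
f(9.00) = 0.00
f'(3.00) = 0.28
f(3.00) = -0.21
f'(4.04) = 0.07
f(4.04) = -0.06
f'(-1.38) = -5.26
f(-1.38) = -9.75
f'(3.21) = 0.20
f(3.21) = -0.16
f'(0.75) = 2758.24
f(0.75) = -140.42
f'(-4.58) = -0.11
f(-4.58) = -6.11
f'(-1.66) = -3.30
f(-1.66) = -8.58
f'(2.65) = 0.50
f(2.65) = -0.34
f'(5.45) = 0.01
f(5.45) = -0.01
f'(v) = (-3*exp(v) - 12)*(-2*exp(2*v) + 3*exp(v))/(exp(2*v) - 3*exp(v) + 2)^2 - 3*exp(v)/(exp(2*v) - 3*exp(v) + 2) = 3*((exp(v) + 4)*(2*exp(v) - 3) - exp(2*v) + 3*exp(v) - 2)*exp(v)/(exp(2*v) - 3*exp(v) + 2)^2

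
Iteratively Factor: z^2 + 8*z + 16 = (z + 4)*(z + 4)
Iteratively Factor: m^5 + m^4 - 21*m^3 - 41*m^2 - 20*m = (m + 1)*(m^4 - 21*m^2 - 20*m) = (m + 1)^2*(m^3 - m^2 - 20*m) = m*(m + 1)^2*(m^2 - m - 20) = m*(m - 5)*(m + 1)^2*(m + 4)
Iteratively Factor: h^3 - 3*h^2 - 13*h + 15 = (h - 5)*(h^2 + 2*h - 3) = (h - 5)*(h - 1)*(h + 3)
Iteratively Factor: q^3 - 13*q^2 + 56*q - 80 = (q - 4)*(q^2 - 9*q + 20) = (q - 5)*(q - 4)*(q - 4)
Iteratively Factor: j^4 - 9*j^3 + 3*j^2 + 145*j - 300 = (j - 5)*(j^3 - 4*j^2 - 17*j + 60) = (j - 5)^2*(j^2 + j - 12) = (j - 5)^2*(j - 3)*(j + 4)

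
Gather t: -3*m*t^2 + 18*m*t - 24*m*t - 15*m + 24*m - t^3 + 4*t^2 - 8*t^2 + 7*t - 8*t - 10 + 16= 9*m - t^3 + t^2*(-3*m - 4) + t*(-6*m - 1) + 6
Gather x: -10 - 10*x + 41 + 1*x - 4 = 27 - 9*x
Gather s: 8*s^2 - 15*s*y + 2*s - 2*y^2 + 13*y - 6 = 8*s^2 + s*(2 - 15*y) - 2*y^2 + 13*y - 6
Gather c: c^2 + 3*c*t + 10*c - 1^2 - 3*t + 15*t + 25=c^2 + c*(3*t + 10) + 12*t + 24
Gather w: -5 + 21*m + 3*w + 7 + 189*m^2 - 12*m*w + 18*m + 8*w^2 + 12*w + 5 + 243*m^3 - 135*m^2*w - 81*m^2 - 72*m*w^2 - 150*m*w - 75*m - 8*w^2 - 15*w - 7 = 243*m^3 + 108*m^2 - 72*m*w^2 - 36*m + w*(-135*m^2 - 162*m)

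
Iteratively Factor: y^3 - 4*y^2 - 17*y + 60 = (y - 3)*(y^2 - y - 20) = (y - 3)*(y + 4)*(y - 5)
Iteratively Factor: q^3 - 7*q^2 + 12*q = (q - 4)*(q^2 - 3*q) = (q - 4)*(q - 3)*(q)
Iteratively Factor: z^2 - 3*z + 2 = (z - 1)*(z - 2)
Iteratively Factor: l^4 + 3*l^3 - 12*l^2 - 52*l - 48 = (l + 2)*(l^3 + l^2 - 14*l - 24) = (l - 4)*(l + 2)*(l^2 + 5*l + 6) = (l - 4)*(l + 2)^2*(l + 3)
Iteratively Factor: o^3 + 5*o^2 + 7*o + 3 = (o + 3)*(o^2 + 2*o + 1) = (o + 1)*(o + 3)*(o + 1)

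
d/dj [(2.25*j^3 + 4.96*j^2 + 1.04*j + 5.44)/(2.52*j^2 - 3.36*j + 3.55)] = (5.67*j^4 - 15.12*j^3 + 4.6761*j^2 + 7.7984*j + 21.9704)/(6.3504*j^4 - 16.9344*j^3 + 29.1816*j^2 - 23.856*j + 12.6025)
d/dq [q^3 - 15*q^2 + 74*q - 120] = 3*q^2 - 30*q + 74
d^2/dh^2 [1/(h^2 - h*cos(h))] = (-h*(h - cos(h))*(h*cos(h) + 2*sin(h) + 2) + 2*(h*sin(h) + 2*h - cos(h))^2)/(h^3*(h - cos(h))^3)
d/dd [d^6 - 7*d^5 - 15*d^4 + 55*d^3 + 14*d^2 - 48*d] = 6*d^5 - 35*d^4 - 60*d^3 + 165*d^2 + 28*d - 48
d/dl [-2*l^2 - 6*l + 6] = -4*l - 6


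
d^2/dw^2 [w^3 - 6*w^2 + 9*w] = 6*w - 12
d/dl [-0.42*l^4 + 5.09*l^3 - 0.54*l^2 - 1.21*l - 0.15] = -1.68*l^3 + 15.27*l^2 - 1.08*l - 1.21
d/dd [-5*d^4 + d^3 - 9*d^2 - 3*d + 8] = -20*d^3 + 3*d^2 - 18*d - 3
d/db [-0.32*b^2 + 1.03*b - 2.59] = 1.03 - 0.64*b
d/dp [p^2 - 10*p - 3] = 2*p - 10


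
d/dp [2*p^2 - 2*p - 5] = 4*p - 2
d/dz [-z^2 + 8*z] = 8 - 2*z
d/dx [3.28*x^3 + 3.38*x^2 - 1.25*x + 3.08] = 9.84*x^2 + 6.76*x - 1.25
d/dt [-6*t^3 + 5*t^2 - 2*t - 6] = -18*t^2 + 10*t - 2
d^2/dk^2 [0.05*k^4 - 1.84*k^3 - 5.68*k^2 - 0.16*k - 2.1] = 0.6*k^2 - 11.04*k - 11.36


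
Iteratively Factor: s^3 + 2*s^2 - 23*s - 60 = (s - 5)*(s^2 + 7*s + 12) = (s - 5)*(s + 3)*(s + 4)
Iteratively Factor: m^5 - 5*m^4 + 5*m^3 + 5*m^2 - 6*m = (m)*(m^4 - 5*m^3 + 5*m^2 + 5*m - 6) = m*(m - 3)*(m^3 - 2*m^2 - m + 2) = m*(m - 3)*(m - 1)*(m^2 - m - 2) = m*(m - 3)*(m - 2)*(m - 1)*(m + 1)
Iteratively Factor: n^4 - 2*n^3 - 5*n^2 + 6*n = (n - 1)*(n^3 - n^2 - 6*n) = (n - 1)*(n + 2)*(n^2 - 3*n) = n*(n - 1)*(n + 2)*(n - 3)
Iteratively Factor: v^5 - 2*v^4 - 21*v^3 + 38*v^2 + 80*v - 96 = (v - 1)*(v^4 - v^3 - 22*v^2 + 16*v + 96) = (v - 1)*(v + 2)*(v^3 - 3*v^2 - 16*v + 48) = (v - 1)*(v + 2)*(v + 4)*(v^2 - 7*v + 12) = (v - 3)*(v - 1)*(v + 2)*(v + 4)*(v - 4)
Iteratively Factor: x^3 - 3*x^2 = (x - 3)*(x^2) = x*(x - 3)*(x)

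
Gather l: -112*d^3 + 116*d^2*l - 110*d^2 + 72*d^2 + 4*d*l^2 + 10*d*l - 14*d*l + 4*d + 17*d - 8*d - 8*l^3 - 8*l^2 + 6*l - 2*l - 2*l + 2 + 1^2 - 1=-112*d^3 - 38*d^2 + 13*d - 8*l^3 + l^2*(4*d - 8) + l*(116*d^2 - 4*d + 2) + 2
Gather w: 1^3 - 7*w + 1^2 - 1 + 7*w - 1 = 0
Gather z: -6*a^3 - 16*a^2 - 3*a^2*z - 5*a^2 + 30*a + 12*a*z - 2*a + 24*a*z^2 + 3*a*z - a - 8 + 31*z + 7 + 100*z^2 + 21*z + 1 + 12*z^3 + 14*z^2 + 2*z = -6*a^3 - 21*a^2 + 27*a + 12*z^3 + z^2*(24*a + 114) + z*(-3*a^2 + 15*a + 54)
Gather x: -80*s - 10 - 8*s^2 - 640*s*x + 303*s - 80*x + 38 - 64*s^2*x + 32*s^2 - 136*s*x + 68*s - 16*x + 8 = 24*s^2 + 291*s + x*(-64*s^2 - 776*s - 96) + 36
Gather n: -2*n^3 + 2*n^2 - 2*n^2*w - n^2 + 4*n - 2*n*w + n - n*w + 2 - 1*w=-2*n^3 + n^2*(1 - 2*w) + n*(5 - 3*w) - w + 2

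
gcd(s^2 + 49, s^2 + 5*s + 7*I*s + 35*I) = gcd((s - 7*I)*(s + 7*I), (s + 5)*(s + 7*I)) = s + 7*I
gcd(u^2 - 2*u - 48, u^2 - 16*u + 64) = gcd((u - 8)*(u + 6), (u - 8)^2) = u - 8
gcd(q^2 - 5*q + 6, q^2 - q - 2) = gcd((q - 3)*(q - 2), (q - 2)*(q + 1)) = q - 2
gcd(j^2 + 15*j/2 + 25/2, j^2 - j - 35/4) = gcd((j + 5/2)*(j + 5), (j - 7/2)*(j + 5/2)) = j + 5/2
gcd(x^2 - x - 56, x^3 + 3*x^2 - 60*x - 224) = x^2 - x - 56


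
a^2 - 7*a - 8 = (a - 8)*(a + 1)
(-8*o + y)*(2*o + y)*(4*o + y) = -64*o^3 - 40*o^2*y - 2*o*y^2 + y^3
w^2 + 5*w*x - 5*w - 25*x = (w - 5)*(w + 5*x)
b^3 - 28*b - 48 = (b - 6)*(b + 2)*(b + 4)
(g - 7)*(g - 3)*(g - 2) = g^3 - 12*g^2 + 41*g - 42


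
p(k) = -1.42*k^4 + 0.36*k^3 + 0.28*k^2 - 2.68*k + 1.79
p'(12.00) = -9655.48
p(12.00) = -28813.09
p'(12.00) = -9655.48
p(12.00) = -28813.09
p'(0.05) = -2.65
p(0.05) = 1.66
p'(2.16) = -53.67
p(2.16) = -29.97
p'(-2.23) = 64.43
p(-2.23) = -29.95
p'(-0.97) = 2.98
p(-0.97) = 3.07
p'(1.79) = -30.79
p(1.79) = -14.62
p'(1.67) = -25.19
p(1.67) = -11.27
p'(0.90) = -5.44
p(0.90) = -1.06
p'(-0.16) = -2.72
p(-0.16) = 2.22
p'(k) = -5.68*k^3 + 1.08*k^2 + 0.56*k - 2.68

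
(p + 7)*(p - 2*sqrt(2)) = p^2 - 2*sqrt(2)*p + 7*p - 14*sqrt(2)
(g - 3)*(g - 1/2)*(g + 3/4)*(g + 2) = g^4 - 3*g^3/4 - 53*g^2/8 - 9*g/8 + 9/4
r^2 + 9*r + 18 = (r + 3)*(r + 6)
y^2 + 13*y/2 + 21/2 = (y + 3)*(y + 7/2)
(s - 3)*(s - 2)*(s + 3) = s^3 - 2*s^2 - 9*s + 18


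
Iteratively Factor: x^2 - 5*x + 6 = (x - 3)*(x - 2)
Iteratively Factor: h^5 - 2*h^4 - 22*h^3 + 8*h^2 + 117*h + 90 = (h + 3)*(h^4 - 5*h^3 - 7*h^2 + 29*h + 30) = (h - 3)*(h + 3)*(h^3 - 2*h^2 - 13*h - 10) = (h - 3)*(h + 2)*(h + 3)*(h^2 - 4*h - 5) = (h - 5)*(h - 3)*(h + 2)*(h + 3)*(h + 1)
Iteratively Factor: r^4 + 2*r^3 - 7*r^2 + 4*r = (r + 4)*(r^3 - 2*r^2 + r) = (r - 1)*(r + 4)*(r^2 - r) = r*(r - 1)*(r + 4)*(r - 1)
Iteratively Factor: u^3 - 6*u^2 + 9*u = (u - 3)*(u^2 - 3*u) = (u - 3)^2*(u)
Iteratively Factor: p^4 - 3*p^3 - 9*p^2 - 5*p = (p)*(p^3 - 3*p^2 - 9*p - 5) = p*(p + 1)*(p^2 - 4*p - 5) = p*(p - 5)*(p + 1)*(p + 1)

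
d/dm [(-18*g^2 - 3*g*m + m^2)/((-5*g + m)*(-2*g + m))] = 4*g*(-39*g^2 + 14*g*m - m^2)/(100*g^4 - 140*g^3*m + 69*g^2*m^2 - 14*g*m^3 + m^4)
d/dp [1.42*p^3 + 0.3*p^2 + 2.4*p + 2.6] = 4.26*p^2 + 0.6*p + 2.4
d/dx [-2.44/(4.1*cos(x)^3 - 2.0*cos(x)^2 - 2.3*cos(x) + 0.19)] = (-30.012*cos(x)^2 + 9.76*cos(x) + 5.612)*sin(x)/(4.1*cos(x)^3 - 2.0*cos(x)^2 - 2.3*cos(x) + 0.19)^2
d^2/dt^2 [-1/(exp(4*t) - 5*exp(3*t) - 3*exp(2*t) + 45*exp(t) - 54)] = (2*(4*exp(3*t) - 15*exp(2*t) - 6*exp(t) + 45)^2*exp(t) + (16*exp(3*t) - 45*exp(2*t) - 12*exp(t) + 45)*(-exp(4*t) + 5*exp(3*t) + 3*exp(2*t) - 45*exp(t) + 54))*exp(t)/(-exp(4*t) + 5*exp(3*t) + 3*exp(2*t) - 45*exp(t) + 54)^3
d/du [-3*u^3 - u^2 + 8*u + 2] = -9*u^2 - 2*u + 8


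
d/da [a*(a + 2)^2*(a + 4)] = 4*a^3 + 24*a^2 + 40*a + 16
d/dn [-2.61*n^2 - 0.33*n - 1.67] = -5.22*n - 0.33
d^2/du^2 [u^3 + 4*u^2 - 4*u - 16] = 6*u + 8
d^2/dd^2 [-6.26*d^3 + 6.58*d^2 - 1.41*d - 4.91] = 13.16 - 37.56*d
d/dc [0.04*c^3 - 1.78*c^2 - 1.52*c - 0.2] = 0.12*c^2 - 3.56*c - 1.52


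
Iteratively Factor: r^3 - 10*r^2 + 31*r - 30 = (r - 5)*(r^2 - 5*r + 6) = (r - 5)*(r - 3)*(r - 2)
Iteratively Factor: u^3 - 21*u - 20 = (u + 1)*(u^2 - u - 20) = (u - 5)*(u + 1)*(u + 4)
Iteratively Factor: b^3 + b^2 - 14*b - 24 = (b + 3)*(b^2 - 2*b - 8) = (b - 4)*(b + 3)*(b + 2)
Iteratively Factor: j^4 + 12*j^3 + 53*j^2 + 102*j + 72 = (j + 3)*(j^3 + 9*j^2 + 26*j + 24) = (j + 3)^2*(j^2 + 6*j + 8) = (j + 2)*(j + 3)^2*(j + 4)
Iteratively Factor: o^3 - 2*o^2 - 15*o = (o + 3)*(o^2 - 5*o) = (o - 5)*(o + 3)*(o)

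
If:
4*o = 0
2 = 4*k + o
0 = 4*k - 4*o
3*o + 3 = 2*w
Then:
No Solution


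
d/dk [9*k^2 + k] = 18*k + 1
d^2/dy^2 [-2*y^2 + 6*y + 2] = -4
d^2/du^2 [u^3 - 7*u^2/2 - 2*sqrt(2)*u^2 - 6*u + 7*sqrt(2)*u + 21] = 6*u - 7 - 4*sqrt(2)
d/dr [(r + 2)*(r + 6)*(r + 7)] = 3*r^2 + 30*r + 68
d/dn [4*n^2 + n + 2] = 8*n + 1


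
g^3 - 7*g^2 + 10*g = g*(g - 5)*(g - 2)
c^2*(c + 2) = c^3 + 2*c^2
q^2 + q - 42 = (q - 6)*(q + 7)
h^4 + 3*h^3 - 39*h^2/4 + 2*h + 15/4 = (h - 3/2)*(h - 1)*(h + 1/2)*(h + 5)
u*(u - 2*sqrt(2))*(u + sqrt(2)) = u^3 - sqrt(2)*u^2 - 4*u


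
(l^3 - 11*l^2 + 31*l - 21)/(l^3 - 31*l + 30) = (l^2 - 10*l + 21)/(l^2 + l - 30)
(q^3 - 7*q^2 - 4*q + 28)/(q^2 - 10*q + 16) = (q^2 - 5*q - 14)/(q - 8)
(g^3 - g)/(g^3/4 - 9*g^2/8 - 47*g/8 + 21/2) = 8*g*(g^2 - 1)/(2*g^3 - 9*g^2 - 47*g + 84)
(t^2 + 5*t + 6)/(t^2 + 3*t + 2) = (t + 3)/(t + 1)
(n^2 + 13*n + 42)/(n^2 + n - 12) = (n^2 + 13*n + 42)/(n^2 + n - 12)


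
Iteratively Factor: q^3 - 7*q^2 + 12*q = (q - 3)*(q^2 - 4*q) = (q - 4)*(q - 3)*(q)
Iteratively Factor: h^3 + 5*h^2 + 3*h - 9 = (h + 3)*(h^2 + 2*h - 3) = (h - 1)*(h + 3)*(h + 3)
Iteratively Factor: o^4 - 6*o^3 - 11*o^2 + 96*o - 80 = (o - 4)*(o^3 - 2*o^2 - 19*o + 20) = (o - 4)*(o - 1)*(o^2 - o - 20) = (o - 5)*(o - 4)*(o - 1)*(o + 4)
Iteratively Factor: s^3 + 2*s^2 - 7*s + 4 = (s - 1)*(s^2 + 3*s - 4) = (s - 1)^2*(s + 4)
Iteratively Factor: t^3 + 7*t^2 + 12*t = (t + 3)*(t^2 + 4*t) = (t + 3)*(t + 4)*(t)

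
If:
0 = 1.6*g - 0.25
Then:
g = 0.16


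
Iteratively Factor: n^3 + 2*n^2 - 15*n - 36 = (n + 3)*(n^2 - n - 12) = (n - 4)*(n + 3)*(n + 3)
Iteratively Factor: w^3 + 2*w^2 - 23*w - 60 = (w + 4)*(w^2 - 2*w - 15) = (w + 3)*(w + 4)*(w - 5)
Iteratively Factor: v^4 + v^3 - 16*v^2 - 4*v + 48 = (v + 2)*(v^3 - v^2 - 14*v + 24) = (v - 2)*(v + 2)*(v^2 + v - 12) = (v - 3)*(v - 2)*(v + 2)*(v + 4)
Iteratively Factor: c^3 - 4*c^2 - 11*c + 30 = (c + 3)*(c^2 - 7*c + 10) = (c - 5)*(c + 3)*(c - 2)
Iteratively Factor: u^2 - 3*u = (u - 3)*(u)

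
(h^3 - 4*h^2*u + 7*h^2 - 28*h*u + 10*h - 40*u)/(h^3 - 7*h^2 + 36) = (h^2 - 4*h*u + 5*h - 20*u)/(h^2 - 9*h + 18)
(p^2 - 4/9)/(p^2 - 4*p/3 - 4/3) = (p - 2/3)/(p - 2)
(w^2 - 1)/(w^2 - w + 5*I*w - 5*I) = (w + 1)/(w + 5*I)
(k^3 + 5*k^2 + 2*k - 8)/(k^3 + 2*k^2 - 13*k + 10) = (k^2 + 6*k + 8)/(k^2 + 3*k - 10)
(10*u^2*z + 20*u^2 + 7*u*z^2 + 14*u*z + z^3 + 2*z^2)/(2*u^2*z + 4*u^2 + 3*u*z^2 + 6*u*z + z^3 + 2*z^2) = (5*u + z)/(u + z)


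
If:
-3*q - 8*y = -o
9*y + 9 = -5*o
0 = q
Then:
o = -72/49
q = 0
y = -9/49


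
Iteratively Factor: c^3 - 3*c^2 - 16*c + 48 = (c - 3)*(c^2 - 16) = (c - 3)*(c + 4)*(c - 4)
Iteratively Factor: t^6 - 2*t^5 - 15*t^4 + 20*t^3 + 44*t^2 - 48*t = (t - 4)*(t^5 + 2*t^4 - 7*t^3 - 8*t^2 + 12*t) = (t - 4)*(t - 1)*(t^4 + 3*t^3 - 4*t^2 - 12*t) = (t - 4)*(t - 1)*(t + 2)*(t^3 + t^2 - 6*t) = t*(t - 4)*(t - 1)*(t + 2)*(t^2 + t - 6) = t*(t - 4)*(t - 1)*(t + 2)*(t + 3)*(t - 2)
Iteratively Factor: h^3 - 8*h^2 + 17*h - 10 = (h - 1)*(h^2 - 7*h + 10) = (h - 5)*(h - 1)*(h - 2)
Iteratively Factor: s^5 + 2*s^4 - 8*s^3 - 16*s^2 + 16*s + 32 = (s - 2)*(s^4 + 4*s^3 - 16*s - 16) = (s - 2)*(s + 2)*(s^3 + 2*s^2 - 4*s - 8) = (s - 2)*(s + 2)^2*(s^2 - 4) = (s - 2)*(s + 2)^3*(s - 2)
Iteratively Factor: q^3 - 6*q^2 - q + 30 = (q - 3)*(q^2 - 3*q - 10) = (q - 5)*(q - 3)*(q + 2)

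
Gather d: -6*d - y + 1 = -6*d - y + 1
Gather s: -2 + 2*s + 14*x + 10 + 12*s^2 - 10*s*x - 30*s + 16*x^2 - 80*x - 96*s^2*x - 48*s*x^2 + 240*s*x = s^2*(12 - 96*x) + s*(-48*x^2 + 230*x - 28) + 16*x^2 - 66*x + 8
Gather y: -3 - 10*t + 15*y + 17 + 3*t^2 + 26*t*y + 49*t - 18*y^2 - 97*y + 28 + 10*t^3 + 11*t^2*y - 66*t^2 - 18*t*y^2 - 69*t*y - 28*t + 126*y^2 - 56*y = 10*t^3 - 63*t^2 + 11*t + y^2*(108 - 18*t) + y*(11*t^2 - 43*t - 138) + 42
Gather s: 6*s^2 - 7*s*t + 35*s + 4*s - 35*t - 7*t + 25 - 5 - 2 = 6*s^2 + s*(39 - 7*t) - 42*t + 18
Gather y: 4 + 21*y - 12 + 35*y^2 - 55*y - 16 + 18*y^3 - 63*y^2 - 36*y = 18*y^3 - 28*y^2 - 70*y - 24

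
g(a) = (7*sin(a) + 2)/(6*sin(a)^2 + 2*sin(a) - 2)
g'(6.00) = -3.20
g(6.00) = -0.02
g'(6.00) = -3.20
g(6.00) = -0.02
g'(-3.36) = 14.88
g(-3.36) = -2.74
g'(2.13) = 2.26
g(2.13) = 1.98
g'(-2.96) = 3.15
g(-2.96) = -0.34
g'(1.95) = 1.12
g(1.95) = 1.69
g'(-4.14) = 2.39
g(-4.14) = 2.01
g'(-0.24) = -3.12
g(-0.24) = -0.16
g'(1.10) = -1.60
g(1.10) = 1.81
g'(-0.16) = -3.21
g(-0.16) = -0.41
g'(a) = (-12*sin(a)*cos(a) - 2*cos(a))*(7*sin(a) + 2)/(6*sin(a)^2 + 2*sin(a) - 2)^2 + 7*cos(a)/(6*sin(a)^2 + 2*sin(a) - 2)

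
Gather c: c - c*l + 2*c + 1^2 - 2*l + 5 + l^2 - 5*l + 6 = c*(3 - l) + l^2 - 7*l + 12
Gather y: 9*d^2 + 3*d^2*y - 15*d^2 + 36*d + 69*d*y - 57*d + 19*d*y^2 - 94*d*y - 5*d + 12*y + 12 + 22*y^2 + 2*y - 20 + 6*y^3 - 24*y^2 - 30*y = -6*d^2 - 26*d + 6*y^3 + y^2*(19*d - 2) + y*(3*d^2 - 25*d - 16) - 8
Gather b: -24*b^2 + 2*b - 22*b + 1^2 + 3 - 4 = -24*b^2 - 20*b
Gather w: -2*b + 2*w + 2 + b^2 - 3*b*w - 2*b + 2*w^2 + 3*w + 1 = b^2 - 4*b + 2*w^2 + w*(5 - 3*b) + 3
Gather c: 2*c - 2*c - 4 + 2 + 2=0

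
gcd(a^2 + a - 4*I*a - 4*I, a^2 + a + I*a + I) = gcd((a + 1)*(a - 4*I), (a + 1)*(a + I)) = a + 1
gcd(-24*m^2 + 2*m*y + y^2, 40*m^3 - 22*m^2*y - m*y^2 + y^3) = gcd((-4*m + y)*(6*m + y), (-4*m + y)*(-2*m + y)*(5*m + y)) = -4*m + y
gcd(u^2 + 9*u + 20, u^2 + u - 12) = u + 4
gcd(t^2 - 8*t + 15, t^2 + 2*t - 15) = t - 3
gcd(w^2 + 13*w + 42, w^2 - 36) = w + 6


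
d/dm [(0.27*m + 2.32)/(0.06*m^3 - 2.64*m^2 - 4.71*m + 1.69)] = (-0.0324*m^3 + 0.2952*m^2 + 12.2496*m + 11.3835)/(0.0036*m^6 - 0.3168*m^5 + 6.4044*m^4 + 25.0716*m^3 + 13.2609*m^2 - 15.9198*m + 2.8561)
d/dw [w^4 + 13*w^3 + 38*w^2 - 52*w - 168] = 4*w^3 + 39*w^2 + 76*w - 52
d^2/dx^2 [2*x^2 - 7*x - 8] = 4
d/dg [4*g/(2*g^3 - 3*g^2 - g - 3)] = 4*(-4*g^3 + 3*g^2 - 3)/(4*g^6 - 12*g^5 + 5*g^4 - 6*g^3 + 19*g^2 + 6*g + 9)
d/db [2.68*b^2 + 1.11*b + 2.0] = 5.36*b + 1.11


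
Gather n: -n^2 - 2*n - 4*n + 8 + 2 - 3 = -n^2 - 6*n + 7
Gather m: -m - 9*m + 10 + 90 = 100 - 10*m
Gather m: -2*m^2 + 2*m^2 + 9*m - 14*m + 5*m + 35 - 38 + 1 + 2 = 0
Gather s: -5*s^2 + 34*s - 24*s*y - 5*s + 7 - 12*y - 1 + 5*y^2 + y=-5*s^2 + s*(29 - 24*y) + 5*y^2 - 11*y + 6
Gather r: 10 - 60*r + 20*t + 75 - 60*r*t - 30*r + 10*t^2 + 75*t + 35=r*(-60*t - 90) + 10*t^2 + 95*t + 120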